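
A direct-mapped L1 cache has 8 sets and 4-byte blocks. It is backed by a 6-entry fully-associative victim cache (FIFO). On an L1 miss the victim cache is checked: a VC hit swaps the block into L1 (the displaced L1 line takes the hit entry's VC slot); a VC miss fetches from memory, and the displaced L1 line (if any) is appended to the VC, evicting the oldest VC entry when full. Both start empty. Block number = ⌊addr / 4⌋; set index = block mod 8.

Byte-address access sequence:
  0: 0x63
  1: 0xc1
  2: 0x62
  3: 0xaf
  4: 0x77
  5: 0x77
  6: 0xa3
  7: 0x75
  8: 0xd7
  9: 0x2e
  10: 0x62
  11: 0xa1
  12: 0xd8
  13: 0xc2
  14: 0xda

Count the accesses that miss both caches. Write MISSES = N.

MISSES = 8

0: 0x63 (blk 24, set 0) → MISS  vc=[]
1: 0xc1 (blk 48, set 0) → MISS  vc=[24]
2: 0x62 (blk 24, set 0) → VC-HIT  vc=[48]
3: 0xaf (blk 43, set 3) → MISS  vc=[48]
4: 0x77 (blk 29, set 5) → MISS  vc=[48]
5: 0x77 (blk 29, set 5) → L1-HIT  vc=[48]
6: 0xa3 (blk 40, set 0) → MISS  vc=[48, 24]
7: 0x75 (blk 29, set 5) → L1-HIT  vc=[48, 24]
8: 0xd7 (blk 53, set 5) → MISS  vc=[48, 24, 29]
9: 0x2e (blk 11, set 3) → MISS  vc=[48, 24, 29, 43]
10: 0x62 (blk 24, set 0) → VC-HIT  vc=[48, 40, 29, 43]
11: 0xa1 (blk 40, set 0) → VC-HIT  vc=[48, 24, 29, 43]
12: 0xd8 (blk 54, set 6) → MISS  vc=[48, 24, 29, 43]
13: 0xc2 (blk 48, set 0) → VC-HIT  vc=[40, 24, 29, 43]
14: 0xda (blk 54, set 6) → L1-HIT  vc=[40, 24, 29, 43]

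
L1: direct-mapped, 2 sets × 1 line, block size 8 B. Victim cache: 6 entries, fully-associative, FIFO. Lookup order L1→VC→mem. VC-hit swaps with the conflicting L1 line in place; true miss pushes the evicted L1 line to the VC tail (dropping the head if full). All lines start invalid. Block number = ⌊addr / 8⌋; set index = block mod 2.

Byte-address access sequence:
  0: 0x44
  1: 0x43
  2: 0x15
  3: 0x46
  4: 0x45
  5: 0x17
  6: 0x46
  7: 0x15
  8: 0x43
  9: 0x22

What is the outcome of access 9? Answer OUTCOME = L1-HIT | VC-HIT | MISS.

OUTCOME = MISS

0: 0x44 (blk 8, set 0) → MISS  vc=[]
1: 0x43 (blk 8, set 0) → L1-HIT  vc=[]
2: 0x15 (blk 2, set 0) → MISS  vc=[8]
3: 0x46 (blk 8, set 0) → VC-HIT  vc=[2]
4: 0x45 (blk 8, set 0) → L1-HIT  vc=[2]
5: 0x17 (blk 2, set 0) → VC-HIT  vc=[8]
6: 0x46 (blk 8, set 0) → VC-HIT  vc=[2]
7: 0x15 (blk 2, set 0) → VC-HIT  vc=[8]
8: 0x43 (blk 8, set 0) → VC-HIT  vc=[2]
9: 0x22 (blk 4, set 0) → MISS  vc=[2, 8]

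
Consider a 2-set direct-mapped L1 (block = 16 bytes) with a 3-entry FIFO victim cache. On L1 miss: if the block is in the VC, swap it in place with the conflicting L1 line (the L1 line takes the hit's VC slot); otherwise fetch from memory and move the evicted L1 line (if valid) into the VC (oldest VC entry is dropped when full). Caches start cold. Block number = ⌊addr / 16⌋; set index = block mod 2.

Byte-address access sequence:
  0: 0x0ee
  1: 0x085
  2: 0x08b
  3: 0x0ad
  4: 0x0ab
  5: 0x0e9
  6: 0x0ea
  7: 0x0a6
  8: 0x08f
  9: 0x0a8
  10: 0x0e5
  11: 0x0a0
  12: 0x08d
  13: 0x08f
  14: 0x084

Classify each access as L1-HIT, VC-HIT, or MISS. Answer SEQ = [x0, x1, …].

#0 0xee→b14/s0 MISS; vc=[]
#1 0x85→b8/s0 MISS; vc=[14]
#2 0x8b→b8/s0 L1-HIT; vc=[14]
#3 0xad→b10/s0 MISS; vc=[14,8]
#4 0xab→b10/s0 L1-HIT; vc=[14,8]
#5 0xe9→b14/s0 VC-HIT; vc=[10,8]
#6 0xea→b14/s0 L1-HIT; vc=[10,8]
#7 0xa6→b10/s0 VC-HIT; vc=[14,8]
#8 0x8f→b8/s0 VC-HIT; vc=[14,10]
#9 0xa8→b10/s0 VC-HIT; vc=[14,8]
#10 0xe5→b14/s0 VC-HIT; vc=[10,8]
#11 0xa0→b10/s0 VC-HIT; vc=[14,8]
#12 0x8d→b8/s0 VC-HIT; vc=[14,10]
#13 0x8f→b8/s0 L1-HIT; vc=[14,10]
#14 0x84→b8/s0 L1-HIT; vc=[14,10]

SEQ = [MISS, MISS, L1-HIT, MISS, L1-HIT, VC-HIT, L1-HIT, VC-HIT, VC-HIT, VC-HIT, VC-HIT, VC-HIT, VC-HIT, L1-HIT, L1-HIT]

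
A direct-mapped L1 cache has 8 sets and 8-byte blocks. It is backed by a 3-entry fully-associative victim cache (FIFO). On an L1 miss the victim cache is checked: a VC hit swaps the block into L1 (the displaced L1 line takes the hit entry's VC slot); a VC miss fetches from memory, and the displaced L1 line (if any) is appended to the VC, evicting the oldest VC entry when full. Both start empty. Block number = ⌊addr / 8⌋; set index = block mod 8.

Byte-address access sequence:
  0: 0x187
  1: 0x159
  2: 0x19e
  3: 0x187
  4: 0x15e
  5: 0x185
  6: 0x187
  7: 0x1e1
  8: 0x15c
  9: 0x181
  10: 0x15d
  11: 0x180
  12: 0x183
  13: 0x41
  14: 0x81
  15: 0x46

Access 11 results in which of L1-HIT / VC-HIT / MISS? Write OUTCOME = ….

0: 0x187 (blk 48, set 0) → MISS  vc=[]
1: 0x159 (blk 43, set 3) → MISS  vc=[]
2: 0x19e (blk 51, set 3) → MISS  vc=[43]
3: 0x187 (blk 48, set 0) → L1-HIT  vc=[43]
4: 0x15e (blk 43, set 3) → VC-HIT  vc=[51]
5: 0x185 (blk 48, set 0) → L1-HIT  vc=[51]
6: 0x187 (blk 48, set 0) → L1-HIT  vc=[51]
7: 0x1e1 (blk 60, set 4) → MISS  vc=[51]
8: 0x15c (blk 43, set 3) → L1-HIT  vc=[51]
9: 0x181 (blk 48, set 0) → L1-HIT  vc=[51]
10: 0x15d (blk 43, set 3) → L1-HIT  vc=[51]
11: 0x180 (blk 48, set 0) → L1-HIT  vc=[51]
12: 0x183 (blk 48, set 0) → L1-HIT  vc=[51]
13: 0x41 (blk 8, set 0) → MISS  vc=[51, 48]
14: 0x81 (blk 16, set 0) → MISS  vc=[51, 48, 8]
15: 0x46 (blk 8, set 0) → VC-HIT  vc=[51, 48, 16]

OUTCOME = L1-HIT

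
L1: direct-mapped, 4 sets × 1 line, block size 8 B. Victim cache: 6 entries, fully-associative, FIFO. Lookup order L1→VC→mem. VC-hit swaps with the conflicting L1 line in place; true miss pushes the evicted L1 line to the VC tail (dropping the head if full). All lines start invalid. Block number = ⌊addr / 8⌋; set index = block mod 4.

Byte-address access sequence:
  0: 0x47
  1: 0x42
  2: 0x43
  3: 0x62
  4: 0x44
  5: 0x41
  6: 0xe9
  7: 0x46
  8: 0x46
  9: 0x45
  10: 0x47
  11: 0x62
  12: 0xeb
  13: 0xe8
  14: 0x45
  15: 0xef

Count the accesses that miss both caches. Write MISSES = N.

MISSES = 3

  [0] addr=0x47 blk=8 s=0: MISS | VC []
  [1] addr=0x42 blk=8 s=0: L1-HIT | VC []
  [2] addr=0x43 blk=8 s=0: L1-HIT | VC []
  [3] addr=0x62 blk=12 s=0: MISS | VC [8]
  [4] addr=0x44 blk=8 s=0: VC-HIT | VC [12]
  [5] addr=0x41 blk=8 s=0: L1-HIT | VC [12]
  [6] addr=0xe9 blk=29 s=1: MISS | VC [12]
  [7] addr=0x46 blk=8 s=0: L1-HIT | VC [12]
  [8] addr=0x46 blk=8 s=0: L1-HIT | VC [12]
  [9] addr=0x45 blk=8 s=0: L1-HIT | VC [12]
  [10] addr=0x47 blk=8 s=0: L1-HIT | VC [12]
  [11] addr=0x62 blk=12 s=0: VC-HIT | VC [8]
  [12] addr=0xeb blk=29 s=1: L1-HIT | VC [8]
  [13] addr=0xe8 blk=29 s=1: L1-HIT | VC [8]
  [14] addr=0x45 blk=8 s=0: VC-HIT | VC [12]
  [15] addr=0xef blk=29 s=1: L1-HIT | VC [12]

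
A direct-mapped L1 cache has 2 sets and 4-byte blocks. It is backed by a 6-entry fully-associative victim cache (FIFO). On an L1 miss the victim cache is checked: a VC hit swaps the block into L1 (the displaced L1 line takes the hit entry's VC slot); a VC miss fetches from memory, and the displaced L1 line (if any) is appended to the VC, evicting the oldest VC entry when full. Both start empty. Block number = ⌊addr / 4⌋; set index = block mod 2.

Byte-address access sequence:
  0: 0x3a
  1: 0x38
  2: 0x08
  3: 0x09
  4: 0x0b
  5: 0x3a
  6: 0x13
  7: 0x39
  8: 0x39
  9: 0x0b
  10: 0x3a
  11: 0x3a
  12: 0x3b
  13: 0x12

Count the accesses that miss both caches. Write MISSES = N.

0: 0x3a (blk 14, set 0) → MISS  vc=[]
1: 0x38 (blk 14, set 0) → L1-HIT  vc=[]
2: 0x8 (blk 2, set 0) → MISS  vc=[14]
3: 0x9 (blk 2, set 0) → L1-HIT  vc=[14]
4: 0xb (blk 2, set 0) → L1-HIT  vc=[14]
5: 0x3a (blk 14, set 0) → VC-HIT  vc=[2]
6: 0x13 (blk 4, set 0) → MISS  vc=[2, 14]
7: 0x39 (blk 14, set 0) → VC-HIT  vc=[2, 4]
8: 0x39 (blk 14, set 0) → L1-HIT  vc=[2, 4]
9: 0xb (blk 2, set 0) → VC-HIT  vc=[14, 4]
10: 0x3a (blk 14, set 0) → VC-HIT  vc=[2, 4]
11: 0x3a (blk 14, set 0) → L1-HIT  vc=[2, 4]
12: 0x3b (blk 14, set 0) → L1-HIT  vc=[2, 4]
13: 0x12 (blk 4, set 0) → VC-HIT  vc=[2, 14]

MISSES = 3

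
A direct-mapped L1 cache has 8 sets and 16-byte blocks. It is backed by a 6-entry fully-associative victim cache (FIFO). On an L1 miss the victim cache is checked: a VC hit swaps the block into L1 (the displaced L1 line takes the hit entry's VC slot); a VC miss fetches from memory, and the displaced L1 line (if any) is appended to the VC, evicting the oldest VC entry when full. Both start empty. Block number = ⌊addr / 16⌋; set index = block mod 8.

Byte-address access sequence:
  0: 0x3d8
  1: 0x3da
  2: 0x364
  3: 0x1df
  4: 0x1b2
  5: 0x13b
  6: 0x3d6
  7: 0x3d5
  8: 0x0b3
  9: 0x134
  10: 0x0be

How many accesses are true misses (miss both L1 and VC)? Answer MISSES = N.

MISSES = 6

  [0] addr=0x3d8 blk=61 s=5: MISS | VC []
  [1] addr=0x3da blk=61 s=5: L1-HIT | VC []
  [2] addr=0x364 blk=54 s=6: MISS | VC []
  [3] addr=0x1df blk=29 s=5: MISS | VC [61]
  [4] addr=0x1b2 blk=27 s=3: MISS | VC [61]
  [5] addr=0x13b blk=19 s=3: MISS | VC [61, 27]
  [6] addr=0x3d6 blk=61 s=5: VC-HIT | VC [29, 27]
  [7] addr=0x3d5 blk=61 s=5: L1-HIT | VC [29, 27]
  [8] addr=0xb3 blk=11 s=3: MISS | VC [29, 27, 19]
  [9] addr=0x134 blk=19 s=3: VC-HIT | VC [29, 27, 11]
  [10] addr=0xbe blk=11 s=3: VC-HIT | VC [29, 27, 19]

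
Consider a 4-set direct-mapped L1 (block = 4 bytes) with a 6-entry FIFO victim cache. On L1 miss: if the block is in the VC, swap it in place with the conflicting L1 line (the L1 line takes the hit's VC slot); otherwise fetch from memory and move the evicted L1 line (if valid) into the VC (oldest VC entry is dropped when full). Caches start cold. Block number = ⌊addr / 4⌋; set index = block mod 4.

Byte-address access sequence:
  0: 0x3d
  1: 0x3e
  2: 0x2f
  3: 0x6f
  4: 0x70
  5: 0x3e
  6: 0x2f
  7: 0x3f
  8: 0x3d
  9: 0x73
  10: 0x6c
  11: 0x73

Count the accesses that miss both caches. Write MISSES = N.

0: 0x3d (blk 15, set 3) → MISS  vc=[]
1: 0x3e (blk 15, set 3) → L1-HIT  vc=[]
2: 0x2f (blk 11, set 3) → MISS  vc=[15]
3: 0x6f (blk 27, set 3) → MISS  vc=[15, 11]
4: 0x70 (blk 28, set 0) → MISS  vc=[15, 11]
5: 0x3e (blk 15, set 3) → VC-HIT  vc=[27, 11]
6: 0x2f (blk 11, set 3) → VC-HIT  vc=[27, 15]
7: 0x3f (blk 15, set 3) → VC-HIT  vc=[27, 11]
8: 0x3d (blk 15, set 3) → L1-HIT  vc=[27, 11]
9: 0x73 (blk 28, set 0) → L1-HIT  vc=[27, 11]
10: 0x6c (blk 27, set 3) → VC-HIT  vc=[15, 11]
11: 0x73 (blk 28, set 0) → L1-HIT  vc=[15, 11]

MISSES = 4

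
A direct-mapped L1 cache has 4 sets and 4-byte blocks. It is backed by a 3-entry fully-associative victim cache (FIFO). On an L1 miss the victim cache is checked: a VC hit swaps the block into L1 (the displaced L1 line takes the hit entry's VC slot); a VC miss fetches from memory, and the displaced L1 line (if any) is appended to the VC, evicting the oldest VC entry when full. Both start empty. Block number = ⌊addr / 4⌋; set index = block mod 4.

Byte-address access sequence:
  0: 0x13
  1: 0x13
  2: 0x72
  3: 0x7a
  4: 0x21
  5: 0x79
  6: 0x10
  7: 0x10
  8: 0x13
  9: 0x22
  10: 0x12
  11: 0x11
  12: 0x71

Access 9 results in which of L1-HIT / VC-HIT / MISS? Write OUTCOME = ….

#0 0x13→b4/s0 MISS; vc=[]
#1 0x13→b4/s0 L1-HIT; vc=[]
#2 0x72→b28/s0 MISS; vc=[4]
#3 0x7a→b30/s2 MISS; vc=[4]
#4 0x21→b8/s0 MISS; vc=[4,28]
#5 0x79→b30/s2 L1-HIT; vc=[4,28]
#6 0x10→b4/s0 VC-HIT; vc=[8,28]
#7 0x10→b4/s0 L1-HIT; vc=[8,28]
#8 0x13→b4/s0 L1-HIT; vc=[8,28]
#9 0x22→b8/s0 VC-HIT; vc=[4,28]
#10 0x12→b4/s0 VC-HIT; vc=[8,28]
#11 0x11→b4/s0 L1-HIT; vc=[8,28]
#12 0x71→b28/s0 VC-HIT; vc=[8,4]

OUTCOME = VC-HIT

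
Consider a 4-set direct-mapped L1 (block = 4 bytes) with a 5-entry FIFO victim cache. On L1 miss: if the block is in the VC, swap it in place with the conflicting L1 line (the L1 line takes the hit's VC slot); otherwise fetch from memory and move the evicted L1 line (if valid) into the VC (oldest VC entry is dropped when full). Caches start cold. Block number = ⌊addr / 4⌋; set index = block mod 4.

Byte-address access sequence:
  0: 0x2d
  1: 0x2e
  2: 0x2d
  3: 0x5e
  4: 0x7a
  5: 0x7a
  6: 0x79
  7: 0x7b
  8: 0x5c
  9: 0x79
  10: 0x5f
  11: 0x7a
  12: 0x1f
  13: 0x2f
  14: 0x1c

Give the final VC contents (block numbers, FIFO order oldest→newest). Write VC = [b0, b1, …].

  [0] addr=0x2d blk=11 s=3: MISS | VC []
  [1] addr=0x2e blk=11 s=3: L1-HIT | VC []
  [2] addr=0x2d blk=11 s=3: L1-HIT | VC []
  [3] addr=0x5e blk=23 s=3: MISS | VC [11]
  [4] addr=0x7a blk=30 s=2: MISS | VC [11]
  [5] addr=0x7a blk=30 s=2: L1-HIT | VC [11]
  [6] addr=0x79 blk=30 s=2: L1-HIT | VC [11]
  [7] addr=0x7b blk=30 s=2: L1-HIT | VC [11]
  [8] addr=0x5c blk=23 s=3: L1-HIT | VC [11]
  [9] addr=0x79 blk=30 s=2: L1-HIT | VC [11]
  [10] addr=0x5f blk=23 s=3: L1-HIT | VC [11]
  [11] addr=0x7a blk=30 s=2: L1-HIT | VC [11]
  [12] addr=0x1f blk=7 s=3: MISS | VC [11, 23]
  [13] addr=0x2f blk=11 s=3: VC-HIT | VC [7, 23]
  [14] addr=0x1c blk=7 s=3: VC-HIT | VC [11, 23]

VC = [11, 23]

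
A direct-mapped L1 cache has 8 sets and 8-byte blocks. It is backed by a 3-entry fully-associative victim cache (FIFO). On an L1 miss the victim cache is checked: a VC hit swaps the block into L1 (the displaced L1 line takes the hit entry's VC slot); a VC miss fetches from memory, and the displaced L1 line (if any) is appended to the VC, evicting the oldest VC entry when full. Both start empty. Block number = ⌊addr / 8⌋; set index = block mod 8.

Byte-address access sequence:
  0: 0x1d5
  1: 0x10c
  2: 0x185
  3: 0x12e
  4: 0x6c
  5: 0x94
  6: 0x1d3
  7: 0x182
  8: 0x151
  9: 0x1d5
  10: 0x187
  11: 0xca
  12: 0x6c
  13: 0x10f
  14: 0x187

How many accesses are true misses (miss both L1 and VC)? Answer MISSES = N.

MISSES = 8

#0 0x1d5→b58/s2 MISS; vc=[]
#1 0x10c→b33/s1 MISS; vc=[]
#2 0x185→b48/s0 MISS; vc=[]
#3 0x12e→b37/s5 MISS; vc=[]
#4 0x6c→b13/s5 MISS; vc=[37]
#5 0x94→b18/s2 MISS; vc=[37,58]
#6 0x1d3→b58/s2 VC-HIT; vc=[37,18]
#7 0x182→b48/s0 L1-HIT; vc=[37,18]
#8 0x151→b42/s2 MISS; vc=[37,18,58]
#9 0x1d5→b58/s2 VC-HIT; vc=[37,18,42]
#10 0x187→b48/s0 L1-HIT; vc=[37,18,42]
#11 0xca→b25/s1 MISS; vc=[18,42,33]
#12 0x6c→b13/s5 L1-HIT; vc=[18,42,33]
#13 0x10f→b33/s1 VC-HIT; vc=[18,42,25]
#14 0x187→b48/s0 L1-HIT; vc=[18,42,25]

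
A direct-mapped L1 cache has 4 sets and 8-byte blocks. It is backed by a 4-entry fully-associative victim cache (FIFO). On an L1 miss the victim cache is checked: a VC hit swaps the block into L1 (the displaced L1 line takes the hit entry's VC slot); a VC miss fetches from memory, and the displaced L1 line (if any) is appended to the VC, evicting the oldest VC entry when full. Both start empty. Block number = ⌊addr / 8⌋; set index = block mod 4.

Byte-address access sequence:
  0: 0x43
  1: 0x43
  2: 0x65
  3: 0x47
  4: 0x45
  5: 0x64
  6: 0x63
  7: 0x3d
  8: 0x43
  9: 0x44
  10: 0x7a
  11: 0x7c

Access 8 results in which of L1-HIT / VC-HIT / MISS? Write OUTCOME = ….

OUTCOME = VC-HIT

0: 0x43 (blk 8, set 0) → MISS  vc=[]
1: 0x43 (blk 8, set 0) → L1-HIT  vc=[]
2: 0x65 (blk 12, set 0) → MISS  vc=[8]
3: 0x47 (blk 8, set 0) → VC-HIT  vc=[12]
4: 0x45 (blk 8, set 0) → L1-HIT  vc=[12]
5: 0x64 (blk 12, set 0) → VC-HIT  vc=[8]
6: 0x63 (blk 12, set 0) → L1-HIT  vc=[8]
7: 0x3d (blk 7, set 3) → MISS  vc=[8]
8: 0x43 (blk 8, set 0) → VC-HIT  vc=[12]
9: 0x44 (blk 8, set 0) → L1-HIT  vc=[12]
10: 0x7a (blk 15, set 3) → MISS  vc=[12, 7]
11: 0x7c (blk 15, set 3) → L1-HIT  vc=[12, 7]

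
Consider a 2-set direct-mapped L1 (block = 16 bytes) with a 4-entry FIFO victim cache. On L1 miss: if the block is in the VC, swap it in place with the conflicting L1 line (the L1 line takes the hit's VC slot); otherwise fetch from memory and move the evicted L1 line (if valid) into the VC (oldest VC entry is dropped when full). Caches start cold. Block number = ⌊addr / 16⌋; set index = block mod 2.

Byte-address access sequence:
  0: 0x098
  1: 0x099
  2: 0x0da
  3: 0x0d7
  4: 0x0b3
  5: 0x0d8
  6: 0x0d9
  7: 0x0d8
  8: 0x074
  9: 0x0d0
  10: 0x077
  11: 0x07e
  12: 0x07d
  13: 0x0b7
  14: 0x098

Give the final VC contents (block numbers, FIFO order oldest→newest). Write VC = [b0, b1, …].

  [0] addr=0x98 blk=9 s=1: MISS | VC []
  [1] addr=0x99 blk=9 s=1: L1-HIT | VC []
  [2] addr=0xda blk=13 s=1: MISS | VC [9]
  [3] addr=0xd7 blk=13 s=1: L1-HIT | VC [9]
  [4] addr=0xb3 blk=11 s=1: MISS | VC [9, 13]
  [5] addr=0xd8 blk=13 s=1: VC-HIT | VC [9, 11]
  [6] addr=0xd9 blk=13 s=1: L1-HIT | VC [9, 11]
  [7] addr=0xd8 blk=13 s=1: L1-HIT | VC [9, 11]
  [8] addr=0x74 blk=7 s=1: MISS | VC [9, 11, 13]
  [9] addr=0xd0 blk=13 s=1: VC-HIT | VC [9, 11, 7]
  [10] addr=0x77 blk=7 s=1: VC-HIT | VC [9, 11, 13]
  [11] addr=0x7e blk=7 s=1: L1-HIT | VC [9, 11, 13]
  [12] addr=0x7d blk=7 s=1: L1-HIT | VC [9, 11, 13]
  [13] addr=0xb7 blk=11 s=1: VC-HIT | VC [9, 7, 13]
  [14] addr=0x98 blk=9 s=1: VC-HIT | VC [11, 7, 13]

VC = [11, 7, 13]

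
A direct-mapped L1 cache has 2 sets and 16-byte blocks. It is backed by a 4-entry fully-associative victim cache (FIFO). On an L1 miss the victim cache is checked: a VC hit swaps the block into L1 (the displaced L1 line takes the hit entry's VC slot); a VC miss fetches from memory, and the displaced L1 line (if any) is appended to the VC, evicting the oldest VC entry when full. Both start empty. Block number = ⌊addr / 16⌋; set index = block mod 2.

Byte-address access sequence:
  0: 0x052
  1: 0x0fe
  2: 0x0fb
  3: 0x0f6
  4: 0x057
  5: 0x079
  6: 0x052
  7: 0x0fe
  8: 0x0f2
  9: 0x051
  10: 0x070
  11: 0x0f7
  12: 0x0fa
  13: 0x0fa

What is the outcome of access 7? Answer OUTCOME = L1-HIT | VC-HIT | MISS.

0: 0x52 (blk 5, set 1) → MISS  vc=[]
1: 0xfe (blk 15, set 1) → MISS  vc=[5]
2: 0xfb (blk 15, set 1) → L1-HIT  vc=[5]
3: 0xf6 (blk 15, set 1) → L1-HIT  vc=[5]
4: 0x57 (blk 5, set 1) → VC-HIT  vc=[15]
5: 0x79 (blk 7, set 1) → MISS  vc=[15, 5]
6: 0x52 (blk 5, set 1) → VC-HIT  vc=[15, 7]
7: 0xfe (blk 15, set 1) → VC-HIT  vc=[5, 7]
8: 0xf2 (blk 15, set 1) → L1-HIT  vc=[5, 7]
9: 0x51 (blk 5, set 1) → VC-HIT  vc=[15, 7]
10: 0x70 (blk 7, set 1) → VC-HIT  vc=[15, 5]
11: 0xf7 (blk 15, set 1) → VC-HIT  vc=[7, 5]
12: 0xfa (blk 15, set 1) → L1-HIT  vc=[7, 5]
13: 0xfa (blk 15, set 1) → L1-HIT  vc=[7, 5]

OUTCOME = VC-HIT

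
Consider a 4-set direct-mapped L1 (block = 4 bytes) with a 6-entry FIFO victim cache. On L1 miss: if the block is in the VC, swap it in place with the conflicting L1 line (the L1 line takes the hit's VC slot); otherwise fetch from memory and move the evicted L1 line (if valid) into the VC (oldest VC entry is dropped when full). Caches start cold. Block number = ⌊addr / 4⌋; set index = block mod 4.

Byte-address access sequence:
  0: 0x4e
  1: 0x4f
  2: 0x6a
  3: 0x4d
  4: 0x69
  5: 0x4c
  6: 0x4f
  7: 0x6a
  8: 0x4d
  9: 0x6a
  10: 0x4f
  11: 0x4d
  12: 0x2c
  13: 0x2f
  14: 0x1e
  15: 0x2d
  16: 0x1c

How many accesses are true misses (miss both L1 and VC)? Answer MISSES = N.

MISSES = 4

  [0] addr=0x4e blk=19 s=3: MISS | VC []
  [1] addr=0x4f blk=19 s=3: L1-HIT | VC []
  [2] addr=0x6a blk=26 s=2: MISS | VC []
  [3] addr=0x4d blk=19 s=3: L1-HIT | VC []
  [4] addr=0x69 blk=26 s=2: L1-HIT | VC []
  [5] addr=0x4c blk=19 s=3: L1-HIT | VC []
  [6] addr=0x4f blk=19 s=3: L1-HIT | VC []
  [7] addr=0x6a blk=26 s=2: L1-HIT | VC []
  [8] addr=0x4d blk=19 s=3: L1-HIT | VC []
  [9] addr=0x6a blk=26 s=2: L1-HIT | VC []
  [10] addr=0x4f blk=19 s=3: L1-HIT | VC []
  [11] addr=0x4d blk=19 s=3: L1-HIT | VC []
  [12] addr=0x2c blk=11 s=3: MISS | VC [19]
  [13] addr=0x2f blk=11 s=3: L1-HIT | VC [19]
  [14] addr=0x1e blk=7 s=3: MISS | VC [19, 11]
  [15] addr=0x2d blk=11 s=3: VC-HIT | VC [19, 7]
  [16] addr=0x1c blk=7 s=3: VC-HIT | VC [19, 11]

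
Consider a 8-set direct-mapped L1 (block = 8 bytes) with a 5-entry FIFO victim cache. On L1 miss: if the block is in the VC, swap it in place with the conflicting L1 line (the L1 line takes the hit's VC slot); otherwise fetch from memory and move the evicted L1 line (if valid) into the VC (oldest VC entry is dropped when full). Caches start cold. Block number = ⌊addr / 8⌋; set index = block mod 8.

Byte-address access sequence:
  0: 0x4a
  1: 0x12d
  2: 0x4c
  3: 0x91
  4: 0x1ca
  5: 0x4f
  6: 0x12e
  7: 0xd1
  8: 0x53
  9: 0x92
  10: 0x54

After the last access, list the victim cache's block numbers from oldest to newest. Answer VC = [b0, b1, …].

VC = [57, 18, 26]

  [0] addr=0x4a blk=9 s=1: MISS | VC []
  [1] addr=0x12d blk=37 s=5: MISS | VC []
  [2] addr=0x4c blk=9 s=1: L1-HIT | VC []
  [3] addr=0x91 blk=18 s=2: MISS | VC []
  [4] addr=0x1ca blk=57 s=1: MISS | VC [9]
  [5] addr=0x4f blk=9 s=1: VC-HIT | VC [57]
  [6] addr=0x12e blk=37 s=5: L1-HIT | VC [57]
  [7] addr=0xd1 blk=26 s=2: MISS | VC [57, 18]
  [8] addr=0x53 blk=10 s=2: MISS | VC [57, 18, 26]
  [9] addr=0x92 blk=18 s=2: VC-HIT | VC [57, 10, 26]
  [10] addr=0x54 blk=10 s=2: VC-HIT | VC [57, 18, 26]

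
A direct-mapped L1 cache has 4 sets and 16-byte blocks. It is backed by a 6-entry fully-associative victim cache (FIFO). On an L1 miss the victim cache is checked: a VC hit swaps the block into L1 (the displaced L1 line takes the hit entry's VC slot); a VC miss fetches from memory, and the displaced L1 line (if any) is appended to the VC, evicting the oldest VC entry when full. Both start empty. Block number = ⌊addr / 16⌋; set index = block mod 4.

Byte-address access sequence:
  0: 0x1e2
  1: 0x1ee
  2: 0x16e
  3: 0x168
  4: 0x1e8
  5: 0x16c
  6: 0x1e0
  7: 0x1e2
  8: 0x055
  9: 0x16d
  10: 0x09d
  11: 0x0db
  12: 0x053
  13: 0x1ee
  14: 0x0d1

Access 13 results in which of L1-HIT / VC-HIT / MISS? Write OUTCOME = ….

OUTCOME = VC-HIT

0: 0x1e2 (blk 30, set 2) → MISS  vc=[]
1: 0x1ee (blk 30, set 2) → L1-HIT  vc=[]
2: 0x16e (blk 22, set 2) → MISS  vc=[30]
3: 0x168 (blk 22, set 2) → L1-HIT  vc=[30]
4: 0x1e8 (blk 30, set 2) → VC-HIT  vc=[22]
5: 0x16c (blk 22, set 2) → VC-HIT  vc=[30]
6: 0x1e0 (blk 30, set 2) → VC-HIT  vc=[22]
7: 0x1e2 (blk 30, set 2) → L1-HIT  vc=[22]
8: 0x55 (blk 5, set 1) → MISS  vc=[22]
9: 0x16d (blk 22, set 2) → VC-HIT  vc=[30]
10: 0x9d (blk 9, set 1) → MISS  vc=[30, 5]
11: 0xdb (blk 13, set 1) → MISS  vc=[30, 5, 9]
12: 0x53 (blk 5, set 1) → VC-HIT  vc=[30, 13, 9]
13: 0x1ee (blk 30, set 2) → VC-HIT  vc=[22, 13, 9]
14: 0xd1 (blk 13, set 1) → VC-HIT  vc=[22, 5, 9]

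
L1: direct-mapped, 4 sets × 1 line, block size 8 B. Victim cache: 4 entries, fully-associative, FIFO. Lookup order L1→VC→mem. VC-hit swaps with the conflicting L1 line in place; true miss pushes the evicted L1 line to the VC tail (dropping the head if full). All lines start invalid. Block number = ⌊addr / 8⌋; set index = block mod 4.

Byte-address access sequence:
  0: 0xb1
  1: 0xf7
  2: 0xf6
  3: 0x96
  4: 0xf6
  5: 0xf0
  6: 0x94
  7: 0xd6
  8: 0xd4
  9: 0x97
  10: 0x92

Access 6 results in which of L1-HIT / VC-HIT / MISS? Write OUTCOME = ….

  [0] addr=0xb1 blk=22 s=2: MISS | VC []
  [1] addr=0xf7 blk=30 s=2: MISS | VC [22]
  [2] addr=0xf6 blk=30 s=2: L1-HIT | VC [22]
  [3] addr=0x96 blk=18 s=2: MISS | VC [22, 30]
  [4] addr=0xf6 blk=30 s=2: VC-HIT | VC [22, 18]
  [5] addr=0xf0 blk=30 s=2: L1-HIT | VC [22, 18]
  [6] addr=0x94 blk=18 s=2: VC-HIT | VC [22, 30]
  [7] addr=0xd6 blk=26 s=2: MISS | VC [22, 30, 18]
  [8] addr=0xd4 blk=26 s=2: L1-HIT | VC [22, 30, 18]
  [9] addr=0x97 blk=18 s=2: VC-HIT | VC [22, 30, 26]
  [10] addr=0x92 blk=18 s=2: L1-HIT | VC [22, 30, 26]

OUTCOME = VC-HIT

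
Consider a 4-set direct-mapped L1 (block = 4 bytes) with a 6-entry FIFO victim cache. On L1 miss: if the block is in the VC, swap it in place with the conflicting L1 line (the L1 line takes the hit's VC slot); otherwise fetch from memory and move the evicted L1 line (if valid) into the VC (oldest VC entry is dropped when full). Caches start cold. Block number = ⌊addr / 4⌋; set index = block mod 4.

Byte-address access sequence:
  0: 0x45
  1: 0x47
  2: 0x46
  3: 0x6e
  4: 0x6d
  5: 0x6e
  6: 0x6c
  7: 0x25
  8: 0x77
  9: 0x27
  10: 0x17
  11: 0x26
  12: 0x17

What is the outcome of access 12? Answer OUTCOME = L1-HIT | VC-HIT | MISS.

OUTCOME = VC-HIT

0: 0x45 (blk 17, set 1) → MISS  vc=[]
1: 0x47 (blk 17, set 1) → L1-HIT  vc=[]
2: 0x46 (blk 17, set 1) → L1-HIT  vc=[]
3: 0x6e (blk 27, set 3) → MISS  vc=[]
4: 0x6d (blk 27, set 3) → L1-HIT  vc=[]
5: 0x6e (blk 27, set 3) → L1-HIT  vc=[]
6: 0x6c (blk 27, set 3) → L1-HIT  vc=[]
7: 0x25 (blk 9, set 1) → MISS  vc=[17]
8: 0x77 (blk 29, set 1) → MISS  vc=[17, 9]
9: 0x27 (blk 9, set 1) → VC-HIT  vc=[17, 29]
10: 0x17 (blk 5, set 1) → MISS  vc=[17, 29, 9]
11: 0x26 (blk 9, set 1) → VC-HIT  vc=[17, 29, 5]
12: 0x17 (blk 5, set 1) → VC-HIT  vc=[17, 29, 9]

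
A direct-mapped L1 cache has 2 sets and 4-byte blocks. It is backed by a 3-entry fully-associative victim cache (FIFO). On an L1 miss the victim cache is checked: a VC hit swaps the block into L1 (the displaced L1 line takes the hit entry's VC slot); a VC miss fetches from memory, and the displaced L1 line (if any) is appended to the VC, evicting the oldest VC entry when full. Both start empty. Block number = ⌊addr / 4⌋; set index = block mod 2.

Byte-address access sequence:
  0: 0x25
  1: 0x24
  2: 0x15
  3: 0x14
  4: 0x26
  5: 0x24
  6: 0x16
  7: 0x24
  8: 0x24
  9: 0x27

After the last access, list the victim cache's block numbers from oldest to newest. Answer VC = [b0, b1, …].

0: 0x25 (blk 9, set 1) → MISS  vc=[]
1: 0x24 (blk 9, set 1) → L1-HIT  vc=[]
2: 0x15 (blk 5, set 1) → MISS  vc=[9]
3: 0x14 (blk 5, set 1) → L1-HIT  vc=[9]
4: 0x26 (blk 9, set 1) → VC-HIT  vc=[5]
5: 0x24 (blk 9, set 1) → L1-HIT  vc=[5]
6: 0x16 (blk 5, set 1) → VC-HIT  vc=[9]
7: 0x24 (blk 9, set 1) → VC-HIT  vc=[5]
8: 0x24 (blk 9, set 1) → L1-HIT  vc=[5]
9: 0x27 (blk 9, set 1) → L1-HIT  vc=[5]

VC = [5]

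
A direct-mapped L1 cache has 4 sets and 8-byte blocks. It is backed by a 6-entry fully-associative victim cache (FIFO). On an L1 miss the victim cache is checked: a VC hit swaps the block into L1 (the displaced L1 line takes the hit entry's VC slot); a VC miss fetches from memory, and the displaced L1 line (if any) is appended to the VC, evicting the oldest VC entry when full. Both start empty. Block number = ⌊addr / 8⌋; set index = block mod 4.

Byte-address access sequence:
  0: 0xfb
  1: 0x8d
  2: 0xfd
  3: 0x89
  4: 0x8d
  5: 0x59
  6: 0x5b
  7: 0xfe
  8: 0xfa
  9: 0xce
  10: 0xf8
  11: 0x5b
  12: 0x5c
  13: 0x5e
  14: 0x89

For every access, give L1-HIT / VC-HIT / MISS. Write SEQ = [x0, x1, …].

  [0] addr=0xfb blk=31 s=3: MISS | VC []
  [1] addr=0x8d blk=17 s=1: MISS | VC []
  [2] addr=0xfd blk=31 s=3: L1-HIT | VC []
  [3] addr=0x89 blk=17 s=1: L1-HIT | VC []
  [4] addr=0x8d blk=17 s=1: L1-HIT | VC []
  [5] addr=0x59 blk=11 s=3: MISS | VC [31]
  [6] addr=0x5b blk=11 s=3: L1-HIT | VC [31]
  [7] addr=0xfe blk=31 s=3: VC-HIT | VC [11]
  [8] addr=0xfa blk=31 s=3: L1-HIT | VC [11]
  [9] addr=0xce blk=25 s=1: MISS | VC [11, 17]
  [10] addr=0xf8 blk=31 s=3: L1-HIT | VC [11, 17]
  [11] addr=0x5b blk=11 s=3: VC-HIT | VC [31, 17]
  [12] addr=0x5c blk=11 s=3: L1-HIT | VC [31, 17]
  [13] addr=0x5e blk=11 s=3: L1-HIT | VC [31, 17]
  [14] addr=0x89 blk=17 s=1: VC-HIT | VC [31, 25]

SEQ = [MISS, MISS, L1-HIT, L1-HIT, L1-HIT, MISS, L1-HIT, VC-HIT, L1-HIT, MISS, L1-HIT, VC-HIT, L1-HIT, L1-HIT, VC-HIT]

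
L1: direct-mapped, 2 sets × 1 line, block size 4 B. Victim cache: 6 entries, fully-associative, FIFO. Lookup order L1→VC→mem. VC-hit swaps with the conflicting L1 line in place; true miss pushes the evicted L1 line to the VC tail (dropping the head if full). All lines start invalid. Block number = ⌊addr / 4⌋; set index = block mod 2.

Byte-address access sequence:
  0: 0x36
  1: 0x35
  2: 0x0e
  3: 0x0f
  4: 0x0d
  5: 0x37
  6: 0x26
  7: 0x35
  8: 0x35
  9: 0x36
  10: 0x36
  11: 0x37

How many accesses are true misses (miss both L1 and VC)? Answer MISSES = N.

#0 0x36→b13/s1 MISS; vc=[]
#1 0x35→b13/s1 L1-HIT; vc=[]
#2 0xe→b3/s1 MISS; vc=[13]
#3 0xf→b3/s1 L1-HIT; vc=[13]
#4 0xd→b3/s1 L1-HIT; vc=[13]
#5 0x37→b13/s1 VC-HIT; vc=[3]
#6 0x26→b9/s1 MISS; vc=[3,13]
#7 0x35→b13/s1 VC-HIT; vc=[3,9]
#8 0x35→b13/s1 L1-HIT; vc=[3,9]
#9 0x36→b13/s1 L1-HIT; vc=[3,9]
#10 0x36→b13/s1 L1-HIT; vc=[3,9]
#11 0x37→b13/s1 L1-HIT; vc=[3,9]

MISSES = 3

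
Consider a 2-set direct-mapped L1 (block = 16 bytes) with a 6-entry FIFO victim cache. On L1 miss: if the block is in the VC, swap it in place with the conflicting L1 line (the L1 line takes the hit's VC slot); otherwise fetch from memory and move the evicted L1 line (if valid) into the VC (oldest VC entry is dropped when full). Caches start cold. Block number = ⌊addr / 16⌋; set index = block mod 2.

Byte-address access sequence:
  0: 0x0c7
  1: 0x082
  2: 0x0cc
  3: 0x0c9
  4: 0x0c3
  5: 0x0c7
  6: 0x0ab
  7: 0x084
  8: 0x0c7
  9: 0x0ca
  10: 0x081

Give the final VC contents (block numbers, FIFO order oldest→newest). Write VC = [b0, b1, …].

  [0] addr=0xc7 blk=12 s=0: MISS | VC []
  [1] addr=0x82 blk=8 s=0: MISS | VC [12]
  [2] addr=0xcc blk=12 s=0: VC-HIT | VC [8]
  [3] addr=0xc9 blk=12 s=0: L1-HIT | VC [8]
  [4] addr=0xc3 blk=12 s=0: L1-HIT | VC [8]
  [5] addr=0xc7 blk=12 s=0: L1-HIT | VC [8]
  [6] addr=0xab blk=10 s=0: MISS | VC [8, 12]
  [7] addr=0x84 blk=8 s=0: VC-HIT | VC [10, 12]
  [8] addr=0xc7 blk=12 s=0: VC-HIT | VC [10, 8]
  [9] addr=0xca blk=12 s=0: L1-HIT | VC [10, 8]
  [10] addr=0x81 blk=8 s=0: VC-HIT | VC [10, 12]

VC = [10, 12]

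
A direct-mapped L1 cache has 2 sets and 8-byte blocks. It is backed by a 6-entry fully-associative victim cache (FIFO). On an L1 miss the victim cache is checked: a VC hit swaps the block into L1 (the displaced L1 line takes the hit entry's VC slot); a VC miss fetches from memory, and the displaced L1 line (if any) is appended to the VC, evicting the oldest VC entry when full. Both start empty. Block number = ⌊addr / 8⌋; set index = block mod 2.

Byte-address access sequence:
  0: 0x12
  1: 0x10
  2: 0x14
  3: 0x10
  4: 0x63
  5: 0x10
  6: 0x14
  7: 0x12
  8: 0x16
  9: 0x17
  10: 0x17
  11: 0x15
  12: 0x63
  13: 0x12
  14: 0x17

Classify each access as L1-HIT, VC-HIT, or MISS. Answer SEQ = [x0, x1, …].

SEQ = [MISS, L1-HIT, L1-HIT, L1-HIT, MISS, VC-HIT, L1-HIT, L1-HIT, L1-HIT, L1-HIT, L1-HIT, L1-HIT, VC-HIT, VC-HIT, L1-HIT]

#0 0x12→b2/s0 MISS; vc=[]
#1 0x10→b2/s0 L1-HIT; vc=[]
#2 0x14→b2/s0 L1-HIT; vc=[]
#3 0x10→b2/s0 L1-HIT; vc=[]
#4 0x63→b12/s0 MISS; vc=[2]
#5 0x10→b2/s0 VC-HIT; vc=[12]
#6 0x14→b2/s0 L1-HIT; vc=[12]
#7 0x12→b2/s0 L1-HIT; vc=[12]
#8 0x16→b2/s0 L1-HIT; vc=[12]
#9 0x17→b2/s0 L1-HIT; vc=[12]
#10 0x17→b2/s0 L1-HIT; vc=[12]
#11 0x15→b2/s0 L1-HIT; vc=[12]
#12 0x63→b12/s0 VC-HIT; vc=[2]
#13 0x12→b2/s0 VC-HIT; vc=[12]
#14 0x17→b2/s0 L1-HIT; vc=[12]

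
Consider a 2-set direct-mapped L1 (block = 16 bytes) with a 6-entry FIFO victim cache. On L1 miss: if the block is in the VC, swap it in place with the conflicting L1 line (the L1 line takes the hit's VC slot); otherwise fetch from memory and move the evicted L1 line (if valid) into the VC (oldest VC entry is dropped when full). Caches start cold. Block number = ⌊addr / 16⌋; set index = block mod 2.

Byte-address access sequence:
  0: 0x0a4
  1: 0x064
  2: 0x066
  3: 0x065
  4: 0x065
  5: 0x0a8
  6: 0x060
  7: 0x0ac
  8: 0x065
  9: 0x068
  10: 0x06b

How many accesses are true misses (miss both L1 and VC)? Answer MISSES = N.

  [0] addr=0xa4 blk=10 s=0: MISS | VC []
  [1] addr=0x64 blk=6 s=0: MISS | VC [10]
  [2] addr=0x66 blk=6 s=0: L1-HIT | VC [10]
  [3] addr=0x65 blk=6 s=0: L1-HIT | VC [10]
  [4] addr=0x65 blk=6 s=0: L1-HIT | VC [10]
  [5] addr=0xa8 blk=10 s=0: VC-HIT | VC [6]
  [6] addr=0x60 blk=6 s=0: VC-HIT | VC [10]
  [7] addr=0xac blk=10 s=0: VC-HIT | VC [6]
  [8] addr=0x65 blk=6 s=0: VC-HIT | VC [10]
  [9] addr=0x68 blk=6 s=0: L1-HIT | VC [10]
  [10] addr=0x6b blk=6 s=0: L1-HIT | VC [10]

MISSES = 2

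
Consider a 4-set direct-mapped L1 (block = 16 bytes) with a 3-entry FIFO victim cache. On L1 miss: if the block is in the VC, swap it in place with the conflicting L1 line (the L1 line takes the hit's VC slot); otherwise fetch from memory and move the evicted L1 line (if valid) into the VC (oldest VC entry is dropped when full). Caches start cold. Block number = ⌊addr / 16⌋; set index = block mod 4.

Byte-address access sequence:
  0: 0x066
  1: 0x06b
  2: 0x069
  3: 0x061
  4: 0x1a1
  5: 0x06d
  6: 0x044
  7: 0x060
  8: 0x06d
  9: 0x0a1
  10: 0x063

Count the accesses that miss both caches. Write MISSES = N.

  [0] addr=0x66 blk=6 s=2: MISS | VC []
  [1] addr=0x6b blk=6 s=2: L1-HIT | VC []
  [2] addr=0x69 blk=6 s=2: L1-HIT | VC []
  [3] addr=0x61 blk=6 s=2: L1-HIT | VC []
  [4] addr=0x1a1 blk=26 s=2: MISS | VC [6]
  [5] addr=0x6d blk=6 s=2: VC-HIT | VC [26]
  [6] addr=0x44 blk=4 s=0: MISS | VC [26]
  [7] addr=0x60 blk=6 s=2: L1-HIT | VC [26]
  [8] addr=0x6d blk=6 s=2: L1-HIT | VC [26]
  [9] addr=0xa1 blk=10 s=2: MISS | VC [26, 6]
  [10] addr=0x63 blk=6 s=2: VC-HIT | VC [26, 10]

MISSES = 4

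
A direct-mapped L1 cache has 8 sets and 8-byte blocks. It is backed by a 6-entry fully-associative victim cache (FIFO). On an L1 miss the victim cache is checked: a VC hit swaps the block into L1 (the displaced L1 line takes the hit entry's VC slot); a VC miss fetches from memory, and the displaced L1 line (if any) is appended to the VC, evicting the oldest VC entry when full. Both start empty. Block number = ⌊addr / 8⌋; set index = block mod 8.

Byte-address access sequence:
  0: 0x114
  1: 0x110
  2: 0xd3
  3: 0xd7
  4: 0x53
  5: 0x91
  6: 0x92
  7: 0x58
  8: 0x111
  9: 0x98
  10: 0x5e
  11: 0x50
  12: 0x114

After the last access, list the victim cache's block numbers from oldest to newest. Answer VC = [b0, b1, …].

  [0] addr=0x114 blk=34 s=2: MISS | VC []
  [1] addr=0x110 blk=34 s=2: L1-HIT | VC []
  [2] addr=0xd3 blk=26 s=2: MISS | VC [34]
  [3] addr=0xd7 blk=26 s=2: L1-HIT | VC [34]
  [4] addr=0x53 blk=10 s=2: MISS | VC [34, 26]
  [5] addr=0x91 blk=18 s=2: MISS | VC [34, 26, 10]
  [6] addr=0x92 blk=18 s=2: L1-HIT | VC [34, 26, 10]
  [7] addr=0x58 blk=11 s=3: MISS | VC [34, 26, 10]
  [8] addr=0x111 blk=34 s=2: VC-HIT | VC [18, 26, 10]
  [9] addr=0x98 blk=19 s=3: MISS | VC [18, 26, 10, 11]
  [10] addr=0x5e blk=11 s=3: VC-HIT | VC [18, 26, 10, 19]
  [11] addr=0x50 blk=10 s=2: VC-HIT | VC [18, 26, 34, 19]
  [12] addr=0x114 blk=34 s=2: VC-HIT | VC [18, 26, 10, 19]

VC = [18, 26, 10, 19]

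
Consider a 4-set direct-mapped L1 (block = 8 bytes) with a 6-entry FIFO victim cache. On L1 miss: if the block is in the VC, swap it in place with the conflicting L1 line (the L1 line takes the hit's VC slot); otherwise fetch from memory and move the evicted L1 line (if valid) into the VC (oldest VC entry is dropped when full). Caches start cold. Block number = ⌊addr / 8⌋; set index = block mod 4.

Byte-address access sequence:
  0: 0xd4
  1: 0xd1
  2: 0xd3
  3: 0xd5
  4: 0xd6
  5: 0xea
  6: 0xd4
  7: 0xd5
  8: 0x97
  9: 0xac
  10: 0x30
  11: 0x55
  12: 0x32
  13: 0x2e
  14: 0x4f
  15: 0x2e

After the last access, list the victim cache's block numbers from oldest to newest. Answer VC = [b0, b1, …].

VC = [26, 29, 18, 10, 21, 9]

0: 0xd4 (blk 26, set 2) → MISS  vc=[]
1: 0xd1 (blk 26, set 2) → L1-HIT  vc=[]
2: 0xd3 (blk 26, set 2) → L1-HIT  vc=[]
3: 0xd5 (blk 26, set 2) → L1-HIT  vc=[]
4: 0xd6 (blk 26, set 2) → L1-HIT  vc=[]
5: 0xea (blk 29, set 1) → MISS  vc=[]
6: 0xd4 (blk 26, set 2) → L1-HIT  vc=[]
7: 0xd5 (blk 26, set 2) → L1-HIT  vc=[]
8: 0x97 (blk 18, set 2) → MISS  vc=[26]
9: 0xac (blk 21, set 1) → MISS  vc=[26, 29]
10: 0x30 (blk 6, set 2) → MISS  vc=[26, 29, 18]
11: 0x55 (blk 10, set 2) → MISS  vc=[26, 29, 18, 6]
12: 0x32 (blk 6, set 2) → VC-HIT  vc=[26, 29, 18, 10]
13: 0x2e (blk 5, set 1) → MISS  vc=[26, 29, 18, 10, 21]
14: 0x4f (blk 9, set 1) → MISS  vc=[26, 29, 18, 10, 21, 5]
15: 0x2e (blk 5, set 1) → VC-HIT  vc=[26, 29, 18, 10, 21, 9]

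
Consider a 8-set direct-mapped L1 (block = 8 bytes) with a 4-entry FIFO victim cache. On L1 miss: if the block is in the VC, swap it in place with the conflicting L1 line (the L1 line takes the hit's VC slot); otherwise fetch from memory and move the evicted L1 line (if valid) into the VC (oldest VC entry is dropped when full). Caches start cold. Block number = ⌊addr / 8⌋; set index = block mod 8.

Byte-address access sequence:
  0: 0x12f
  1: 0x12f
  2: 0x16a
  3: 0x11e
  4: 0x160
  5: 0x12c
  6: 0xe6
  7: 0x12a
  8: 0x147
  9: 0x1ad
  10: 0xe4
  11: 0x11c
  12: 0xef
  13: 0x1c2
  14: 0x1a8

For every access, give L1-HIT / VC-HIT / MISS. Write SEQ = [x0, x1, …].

0: 0x12f (blk 37, set 5) → MISS  vc=[]
1: 0x12f (blk 37, set 5) → L1-HIT  vc=[]
2: 0x16a (blk 45, set 5) → MISS  vc=[37]
3: 0x11e (blk 35, set 3) → MISS  vc=[37]
4: 0x160 (blk 44, set 4) → MISS  vc=[37]
5: 0x12c (blk 37, set 5) → VC-HIT  vc=[45]
6: 0xe6 (blk 28, set 4) → MISS  vc=[45, 44]
7: 0x12a (blk 37, set 5) → L1-HIT  vc=[45, 44]
8: 0x147 (blk 40, set 0) → MISS  vc=[45, 44]
9: 0x1ad (blk 53, set 5) → MISS  vc=[45, 44, 37]
10: 0xe4 (blk 28, set 4) → L1-HIT  vc=[45, 44, 37]
11: 0x11c (blk 35, set 3) → L1-HIT  vc=[45, 44, 37]
12: 0xef (blk 29, set 5) → MISS  vc=[45, 44, 37, 53]
13: 0x1c2 (blk 56, set 0) → MISS  vc=[44, 37, 53, 40]
14: 0x1a8 (blk 53, set 5) → VC-HIT  vc=[44, 37, 29, 40]

SEQ = [MISS, L1-HIT, MISS, MISS, MISS, VC-HIT, MISS, L1-HIT, MISS, MISS, L1-HIT, L1-HIT, MISS, MISS, VC-HIT]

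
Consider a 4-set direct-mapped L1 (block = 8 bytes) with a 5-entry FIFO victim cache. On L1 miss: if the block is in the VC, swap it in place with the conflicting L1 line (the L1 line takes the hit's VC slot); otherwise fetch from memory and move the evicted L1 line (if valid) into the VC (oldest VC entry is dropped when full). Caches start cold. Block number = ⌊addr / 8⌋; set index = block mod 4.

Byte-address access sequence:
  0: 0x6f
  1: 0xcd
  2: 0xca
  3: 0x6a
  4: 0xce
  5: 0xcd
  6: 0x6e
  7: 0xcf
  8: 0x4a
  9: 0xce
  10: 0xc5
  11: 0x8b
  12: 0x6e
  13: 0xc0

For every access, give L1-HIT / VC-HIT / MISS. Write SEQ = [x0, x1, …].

SEQ = [MISS, MISS, L1-HIT, VC-HIT, VC-HIT, L1-HIT, VC-HIT, VC-HIT, MISS, VC-HIT, MISS, MISS, VC-HIT, L1-HIT]

0: 0x6f (blk 13, set 1) → MISS  vc=[]
1: 0xcd (blk 25, set 1) → MISS  vc=[13]
2: 0xca (blk 25, set 1) → L1-HIT  vc=[13]
3: 0x6a (blk 13, set 1) → VC-HIT  vc=[25]
4: 0xce (blk 25, set 1) → VC-HIT  vc=[13]
5: 0xcd (blk 25, set 1) → L1-HIT  vc=[13]
6: 0x6e (blk 13, set 1) → VC-HIT  vc=[25]
7: 0xcf (blk 25, set 1) → VC-HIT  vc=[13]
8: 0x4a (blk 9, set 1) → MISS  vc=[13, 25]
9: 0xce (blk 25, set 1) → VC-HIT  vc=[13, 9]
10: 0xc5 (blk 24, set 0) → MISS  vc=[13, 9]
11: 0x8b (blk 17, set 1) → MISS  vc=[13, 9, 25]
12: 0x6e (blk 13, set 1) → VC-HIT  vc=[17, 9, 25]
13: 0xc0 (blk 24, set 0) → L1-HIT  vc=[17, 9, 25]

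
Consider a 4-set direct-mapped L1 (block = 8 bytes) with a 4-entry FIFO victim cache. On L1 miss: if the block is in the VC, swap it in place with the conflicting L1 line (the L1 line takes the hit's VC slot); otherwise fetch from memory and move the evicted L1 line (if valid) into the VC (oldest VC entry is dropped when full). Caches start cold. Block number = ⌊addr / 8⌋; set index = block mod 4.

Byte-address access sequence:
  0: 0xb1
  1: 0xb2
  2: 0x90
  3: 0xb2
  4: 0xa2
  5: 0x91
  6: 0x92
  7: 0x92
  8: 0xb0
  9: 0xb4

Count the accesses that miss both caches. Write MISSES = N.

0: 0xb1 (blk 22, set 2) → MISS  vc=[]
1: 0xb2 (blk 22, set 2) → L1-HIT  vc=[]
2: 0x90 (blk 18, set 2) → MISS  vc=[22]
3: 0xb2 (blk 22, set 2) → VC-HIT  vc=[18]
4: 0xa2 (blk 20, set 0) → MISS  vc=[18]
5: 0x91 (blk 18, set 2) → VC-HIT  vc=[22]
6: 0x92 (blk 18, set 2) → L1-HIT  vc=[22]
7: 0x92 (blk 18, set 2) → L1-HIT  vc=[22]
8: 0xb0 (blk 22, set 2) → VC-HIT  vc=[18]
9: 0xb4 (blk 22, set 2) → L1-HIT  vc=[18]

MISSES = 3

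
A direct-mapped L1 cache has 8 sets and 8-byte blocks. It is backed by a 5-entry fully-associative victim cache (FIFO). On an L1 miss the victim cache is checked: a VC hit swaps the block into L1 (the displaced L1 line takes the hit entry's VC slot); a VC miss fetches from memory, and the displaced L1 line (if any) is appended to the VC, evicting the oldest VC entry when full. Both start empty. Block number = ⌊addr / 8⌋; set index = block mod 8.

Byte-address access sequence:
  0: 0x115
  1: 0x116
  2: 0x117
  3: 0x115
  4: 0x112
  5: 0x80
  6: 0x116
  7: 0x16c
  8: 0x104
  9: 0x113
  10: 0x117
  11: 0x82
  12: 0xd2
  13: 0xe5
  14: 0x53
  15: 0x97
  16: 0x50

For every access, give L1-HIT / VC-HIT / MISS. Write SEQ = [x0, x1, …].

  [0] addr=0x115 blk=34 s=2: MISS | VC []
  [1] addr=0x116 blk=34 s=2: L1-HIT | VC []
  [2] addr=0x117 blk=34 s=2: L1-HIT | VC []
  [3] addr=0x115 blk=34 s=2: L1-HIT | VC []
  [4] addr=0x112 blk=34 s=2: L1-HIT | VC []
  [5] addr=0x80 blk=16 s=0: MISS | VC []
  [6] addr=0x116 blk=34 s=2: L1-HIT | VC []
  [7] addr=0x16c blk=45 s=5: MISS | VC []
  [8] addr=0x104 blk=32 s=0: MISS | VC [16]
  [9] addr=0x113 blk=34 s=2: L1-HIT | VC [16]
  [10] addr=0x117 blk=34 s=2: L1-HIT | VC [16]
  [11] addr=0x82 blk=16 s=0: VC-HIT | VC [32]
  [12] addr=0xd2 blk=26 s=2: MISS | VC [32, 34]
  [13] addr=0xe5 blk=28 s=4: MISS | VC [32, 34]
  [14] addr=0x53 blk=10 s=2: MISS | VC [32, 34, 26]
  [15] addr=0x97 blk=18 s=2: MISS | VC [32, 34, 26, 10]
  [16] addr=0x50 blk=10 s=2: VC-HIT | VC [32, 34, 26, 18]

SEQ = [MISS, L1-HIT, L1-HIT, L1-HIT, L1-HIT, MISS, L1-HIT, MISS, MISS, L1-HIT, L1-HIT, VC-HIT, MISS, MISS, MISS, MISS, VC-HIT]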